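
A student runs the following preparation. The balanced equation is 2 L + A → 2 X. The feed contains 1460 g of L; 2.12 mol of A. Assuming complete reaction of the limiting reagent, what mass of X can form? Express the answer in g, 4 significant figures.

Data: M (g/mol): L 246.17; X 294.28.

1248 g

n(L) = 1460 / 246.17 = 5.931 mol
n(A) = 2.120 mol
n/ν for L = 5.931/2 = 2.966
n/ν for A = 2.120/1 = 2.120
Smallest n/ν is A → limiting reagent.
n(X) = (2/1) × 2.120 = 4.240 mol
mass = 4.240 × 294.28 = 1248 g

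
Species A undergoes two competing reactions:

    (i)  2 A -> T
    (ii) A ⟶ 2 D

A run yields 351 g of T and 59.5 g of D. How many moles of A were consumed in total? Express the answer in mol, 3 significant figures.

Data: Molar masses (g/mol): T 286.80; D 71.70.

n(T) = 351 / 286.80 = 1.224 mol
n(D) = 59.5 / 71.70 = 0.8298 mol
n(A) via (i) = (2/1)×1.224 = 2.448 mol
n(A) via (ii) = (1/2)×0.8298 = 0.4149 mol
total n(A) = 2.448 + 0.4149 = 2.863 mol

2.86 mol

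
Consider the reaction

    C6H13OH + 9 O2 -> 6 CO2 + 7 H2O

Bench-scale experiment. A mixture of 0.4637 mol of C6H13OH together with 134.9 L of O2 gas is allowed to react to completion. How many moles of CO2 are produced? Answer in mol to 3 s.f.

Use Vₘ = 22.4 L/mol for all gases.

2.78 mol

n(C6H13OH) = 0.4637 mol
n(O2) = 134.9 / 22.4 = 6.022 mol
n/ν for C6H13OH = 0.4637/1 = 0.4637
n/ν for O2 = 6.022/9 = 0.6691
Smallest n/ν is C6H13OH → limiting reagent.
n(CO2) = (6/1) × 0.4637 = 2.782 mol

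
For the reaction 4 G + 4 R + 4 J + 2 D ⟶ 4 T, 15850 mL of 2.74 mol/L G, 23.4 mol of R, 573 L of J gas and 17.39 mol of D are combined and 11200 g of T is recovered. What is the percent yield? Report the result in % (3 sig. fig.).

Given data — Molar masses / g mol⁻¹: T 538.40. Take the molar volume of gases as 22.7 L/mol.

n(G) = 2.74 × 15850/1000 = 43.43 mol
n(R) = 23.40 mol
n(J) = 573.0 / 22.7 = 25.24 mol
n(D) = 17.39 mol
n/ν for G = 43.43/4 = 10.86
n/ν for R = 23.40/4 = 5.850
n/ν for J = 25.24/4 = 6.310
n/ν for D = 17.39/2 = 8.695
Smallest n/ν is R → limiting reagent.
theoretical n(T) = (4/4) × 23.40 = 23.40 mol → 12600 g
% yield = 11200 / 12600 × 100 = 88.89 %

88.9 %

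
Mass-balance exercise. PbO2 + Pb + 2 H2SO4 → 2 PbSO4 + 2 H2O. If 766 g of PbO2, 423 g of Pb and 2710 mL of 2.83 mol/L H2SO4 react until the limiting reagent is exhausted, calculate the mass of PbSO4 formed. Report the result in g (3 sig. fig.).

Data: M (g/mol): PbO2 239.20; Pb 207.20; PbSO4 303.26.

1240 g

n(PbO2) = 766.0 / 239.20 = 3.202 mol
n(Pb) = 423.0 / 207.20 = 2.042 mol
n(H2SO4) = 2.83 × 2710/1000 = 7.669 mol
n/ν → PbO2: 3.202, Pb: 2.042, H2SO4: 3.835; Pb is limiting.
n(PbSO4) = (2/1) × 2.042 = 4.084 mol
mass = 4.084 × 303.26 = 1239 g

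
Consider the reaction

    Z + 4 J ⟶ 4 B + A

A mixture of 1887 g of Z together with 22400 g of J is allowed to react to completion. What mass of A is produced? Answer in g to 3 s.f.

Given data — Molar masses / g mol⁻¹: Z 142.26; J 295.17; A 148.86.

n(Z) = 1887 / 142.26 = 13.26 mol
n(J) = 22400 / 295.17 = 75.89 mol
n/ν for Z = 13.26/1 = 13.26
n/ν for J = 75.89/4 = 18.97
Smallest n/ν is Z → limiting reagent.
n(A) = (1/1) × 13.26 = 13.26 mol
mass = 13.26 × 148.86 = 1974 g

1970 g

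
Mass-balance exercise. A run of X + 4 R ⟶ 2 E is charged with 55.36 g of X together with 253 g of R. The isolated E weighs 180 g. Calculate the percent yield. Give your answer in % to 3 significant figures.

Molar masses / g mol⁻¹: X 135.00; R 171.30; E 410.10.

59.4 %

n(X) = 55.36 / 135.00 = 0.4101 mol
n(R) = 253.0 / 171.30 = 1.477 mol
n/ν → X: 0.4101, R: 0.3693; R is limiting.
theoretical n(E) = (2/4) × 1.477 = 0.7385 mol → 302.9 g
% yield = 180 / 302.9 × 100 = 59.43 %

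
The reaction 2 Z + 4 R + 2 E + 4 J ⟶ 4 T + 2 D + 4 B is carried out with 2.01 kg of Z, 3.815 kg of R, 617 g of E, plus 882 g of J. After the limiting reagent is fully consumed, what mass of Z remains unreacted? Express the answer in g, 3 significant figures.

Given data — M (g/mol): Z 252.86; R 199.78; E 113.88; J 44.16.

n(Z) = 2.010×1000 / 252.86 = 7.949 mol
n(R) = 3.815×1000 / 199.78 = 19.10 mol
n(E) = 617.0 / 113.88 = 5.418 mol
n(J) = 882.0 / 44.16 = 19.97 mol
n/ν → Z: 3.975, R: 4.775, E: 2.709, J: 4.993; E is limiting.
Z consumed = (2/2) × 5.418 = 5.418 mol
Z remaining = 7.949 − 5.418 = 2.531 mol
mass = 2.531 × 252.86 = 640.0 g

640 g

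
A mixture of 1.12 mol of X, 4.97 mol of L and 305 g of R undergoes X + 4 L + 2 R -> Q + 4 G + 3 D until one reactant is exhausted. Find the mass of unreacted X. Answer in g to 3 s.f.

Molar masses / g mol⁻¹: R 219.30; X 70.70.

n(X) = 1.120 mol
n(L) = 4.970 mol
n(R) = 305.0 / 219.30 = 1.391 mol
n/ν for X = 1.120/1 = 1.120
n/ν for L = 4.970/4 = 1.243
n/ν for R = 1.391/2 = 0.6955
Smallest n/ν is R → limiting reagent.
X consumed = (1/2) × 1.391 = 0.6955 mol
X remaining = 1.120 − 0.6955 = 0.4245 mol
mass = 0.4245 × 70.70 = 30.01 g

30.0 g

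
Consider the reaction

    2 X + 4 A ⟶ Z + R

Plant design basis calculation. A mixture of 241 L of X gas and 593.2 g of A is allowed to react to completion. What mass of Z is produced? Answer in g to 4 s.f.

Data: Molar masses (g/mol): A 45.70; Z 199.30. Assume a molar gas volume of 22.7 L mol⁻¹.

n(X) = 241.0 / 22.7 = 10.62 mol
n(A) = 593.2 / 45.70 = 12.98 mol
n/ν → X: 5.310, A: 3.245; A is limiting.
n(Z) = (1/4) × 12.98 = 3.245 mol
mass = 3.245 × 199.30 = 646.7 g

646.7 g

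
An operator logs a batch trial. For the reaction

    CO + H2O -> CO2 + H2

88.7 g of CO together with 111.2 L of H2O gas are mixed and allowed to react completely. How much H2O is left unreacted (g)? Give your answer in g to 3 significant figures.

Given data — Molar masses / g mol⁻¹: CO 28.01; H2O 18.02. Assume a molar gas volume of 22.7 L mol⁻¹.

31.2 g

n(CO) = 88.70 / 28.01 = 3.167 mol
n(H2O) = 111.2 / 22.7 = 4.899 mol
n/ν for CO = 3.167/1 = 3.167
n/ν for H2O = 4.899/1 = 4.899
Smallest n/ν is CO → limiting reagent.
H2O consumed = (1/1) × 3.167 = 3.167 mol
H2O remaining = 4.899 − 3.167 = 1.732 mol
mass = 1.732 × 18.02 = 31.21 g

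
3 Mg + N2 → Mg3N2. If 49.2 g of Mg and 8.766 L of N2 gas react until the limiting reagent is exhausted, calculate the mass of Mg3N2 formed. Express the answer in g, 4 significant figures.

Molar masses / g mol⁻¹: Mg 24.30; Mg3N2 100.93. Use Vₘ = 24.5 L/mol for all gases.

n(Mg) = 49.20 / 24.30 = 2.025 mol
n(N2) = 8.766 / 24.5 = 0.3578 mol
n/ν for Mg = 2.025/3 = 0.6750
n/ν for N2 = 0.3578/1 = 0.3578
Smallest n/ν is N2 → limiting reagent.
n(Mg3N2) = (1/1) × 0.3578 = 0.3578 mol
mass = 0.3578 × 100.93 = 36.11 g

36.11 g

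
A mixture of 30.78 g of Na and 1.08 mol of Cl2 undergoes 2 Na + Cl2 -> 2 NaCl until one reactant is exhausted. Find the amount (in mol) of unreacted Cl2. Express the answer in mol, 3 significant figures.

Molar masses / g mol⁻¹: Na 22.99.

n(Na) = 30.78 / 22.99 = 1.339 mol
n(Cl2) = 1.080 mol
n/ν → Na: 0.6695, Cl2: 1.080; Na is limiting.
Cl2 consumed = (1/2) × 1.339 = 0.6695 mol
Cl2 remaining = 1.080 − 0.6695 = 0.4105 mol

0.411 mol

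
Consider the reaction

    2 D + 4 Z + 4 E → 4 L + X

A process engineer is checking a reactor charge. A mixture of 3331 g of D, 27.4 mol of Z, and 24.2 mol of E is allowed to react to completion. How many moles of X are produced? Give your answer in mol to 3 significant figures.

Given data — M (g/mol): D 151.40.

n(D) = 3331 / 151.40 = 22.00 mol
n(Z) = 27.40 mol
n(E) = 24.20 mol
n/ν for D = 22.00/2 = 11.00
n/ν for Z = 27.40/4 = 6.850
n/ν for E = 24.20/4 = 6.050
Smallest n/ν is E → limiting reagent.
n(X) = (1/4) × 24.20 = 6.050 mol

6.05 mol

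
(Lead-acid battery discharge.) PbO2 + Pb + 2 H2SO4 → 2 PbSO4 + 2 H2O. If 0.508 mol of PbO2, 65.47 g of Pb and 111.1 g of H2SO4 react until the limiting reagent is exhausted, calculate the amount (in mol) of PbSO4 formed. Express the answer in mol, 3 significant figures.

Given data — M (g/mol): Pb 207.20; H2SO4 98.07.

n(PbO2) = 0.5080 mol
n(Pb) = 65.47 / 207.20 = 0.3160 mol
n(H2SO4) = 111.1 / 98.07 = 1.133 mol
n/ν → PbO2: 0.5080, Pb: 0.3160, H2SO4: 0.5665; Pb is limiting.
n(PbSO4) = (2/1) × 0.3160 = 0.6320 mol

0.632 mol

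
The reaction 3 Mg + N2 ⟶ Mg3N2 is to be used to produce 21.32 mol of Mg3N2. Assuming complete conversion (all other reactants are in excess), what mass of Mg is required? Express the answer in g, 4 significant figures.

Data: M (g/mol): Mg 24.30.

n(Mg3N2) = 21.32 mol
n(Mg) = (3/1) × 21.32 = 63.96 mol
mass = 63.96 × 24.30 = 1554 g

1554 g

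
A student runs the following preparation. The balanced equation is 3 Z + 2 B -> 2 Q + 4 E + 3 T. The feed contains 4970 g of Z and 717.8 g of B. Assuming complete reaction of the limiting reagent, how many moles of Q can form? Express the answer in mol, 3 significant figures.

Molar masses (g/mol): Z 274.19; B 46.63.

12.1 mol

n(Z) = 4970 / 274.19 = 18.13 mol
n(B) = 717.8 / 46.63 = 15.39 mol
n/ν for Z = 18.13/3 = 6.043
n/ν for B = 15.39/2 = 7.695
Smallest n/ν is Z → limiting reagent.
n(Q) = (2/3) × 18.13 = 12.09 mol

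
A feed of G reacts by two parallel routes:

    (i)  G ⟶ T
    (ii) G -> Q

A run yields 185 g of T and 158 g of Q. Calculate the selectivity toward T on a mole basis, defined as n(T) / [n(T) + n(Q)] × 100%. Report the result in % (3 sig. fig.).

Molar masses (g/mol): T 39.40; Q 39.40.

53.9 %

n(T) = 185 / 39.40 = 4.695 mol
n(Q) = 158 / 39.40 = 4.010 mol
selectivity = 4.695/(4.695+4.010) × 100 = 53.93 %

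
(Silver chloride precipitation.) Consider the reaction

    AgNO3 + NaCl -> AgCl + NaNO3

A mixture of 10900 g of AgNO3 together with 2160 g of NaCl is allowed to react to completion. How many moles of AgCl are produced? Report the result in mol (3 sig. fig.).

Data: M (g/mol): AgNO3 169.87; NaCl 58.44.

37.0 mol

n(AgNO3) = 10900 / 169.87 = 64.17 mol
n(NaCl) = 2160 / 58.44 = 36.96 mol
n/ν for AgNO3 = 64.17/1 = 64.17
n/ν for NaCl = 36.96/1 = 36.96
Smallest n/ν is NaCl → limiting reagent.
n(AgCl) = (1/1) × 36.96 = 36.96 mol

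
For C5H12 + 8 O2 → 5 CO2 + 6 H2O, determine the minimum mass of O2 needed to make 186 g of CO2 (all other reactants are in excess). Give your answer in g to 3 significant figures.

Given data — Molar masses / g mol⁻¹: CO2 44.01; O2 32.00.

216 g

n(CO2) = 186 / 44.01 = 4.226 mol
n(O2) = (8/5) × 4.226 = 6.762 mol
mass = 6.762 × 32.00 = 216.4 g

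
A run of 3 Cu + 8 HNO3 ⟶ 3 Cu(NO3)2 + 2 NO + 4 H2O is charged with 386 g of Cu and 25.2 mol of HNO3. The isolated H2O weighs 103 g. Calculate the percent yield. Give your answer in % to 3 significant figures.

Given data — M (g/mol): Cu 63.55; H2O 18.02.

70.6 %

n(Cu) = 386.0 / 63.55 = 6.074 mol
n(HNO3) = 25.20 mol
n/ν for Cu = 6.074/3 = 2.025
n/ν for HNO3 = 25.20/8 = 3.150
Smallest n/ν is Cu → limiting reagent.
theoretical n(H2O) = (4/3) × 6.074 = 8.099 mol → 145.9 g
% yield = 103 / 145.9 × 100 = 70.60 %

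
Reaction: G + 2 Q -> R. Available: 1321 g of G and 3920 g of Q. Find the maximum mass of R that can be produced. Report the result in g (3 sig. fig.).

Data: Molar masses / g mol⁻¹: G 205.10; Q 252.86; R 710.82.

4580 g

n(G) = 1321 / 205.10 = 6.441 mol
n(Q) = 3920 / 252.86 = 15.50 mol
n/ν for G = 6.441/1 = 6.441
n/ν for Q = 15.50/2 = 7.750
Smallest n/ν is G → limiting reagent.
n(R) = (1/1) × 6.441 = 6.441 mol
mass = 6.441 × 710.82 = 4578 g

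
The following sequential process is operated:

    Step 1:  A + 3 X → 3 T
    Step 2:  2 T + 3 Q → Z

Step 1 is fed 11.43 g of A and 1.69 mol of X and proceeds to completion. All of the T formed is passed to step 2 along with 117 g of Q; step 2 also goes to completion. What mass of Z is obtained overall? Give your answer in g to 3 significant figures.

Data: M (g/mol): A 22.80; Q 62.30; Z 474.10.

297 g

Step 1:
n(A) = 11.43 / 22.80 = 0.5013 mol
n(X) = 1.690 mol
n/ν for A = 0.5013/1 = 0.5013
n/ν for X = 1.690/3 = 0.5633
Smallest n/ν is A → limiting reagent.
n(T) produced = (3/1) × 0.5013 = 1.504 mol
Step 2:
n(T) available = 1.504 mol
n(Q) = 117.0 / 62.30 = 1.878 mol
n/ν for T = 1.504/2 = 0.7520
n/ν for Q = 1.878/3 = 0.6260
Smallest n/ν is Q → limiting reagent.
n(Z) = (1/3) × 1.878 = 0.6260 mol
mass = 0.6260 × 474.10 = 296.8 g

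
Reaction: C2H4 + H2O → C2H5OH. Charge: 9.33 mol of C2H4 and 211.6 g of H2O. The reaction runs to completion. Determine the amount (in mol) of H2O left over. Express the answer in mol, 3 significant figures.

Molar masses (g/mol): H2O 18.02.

2.41 mol

n(C2H4) = 9.330 mol
n(H2O) = 211.6 / 18.02 = 11.74 mol
n/ν → C2H4: 9.330, H2O: 11.74; C2H4 is limiting.
H2O consumed = (1/1) × 9.330 = 9.330 mol
H2O remaining = 11.74 − 9.330 = 2.410 mol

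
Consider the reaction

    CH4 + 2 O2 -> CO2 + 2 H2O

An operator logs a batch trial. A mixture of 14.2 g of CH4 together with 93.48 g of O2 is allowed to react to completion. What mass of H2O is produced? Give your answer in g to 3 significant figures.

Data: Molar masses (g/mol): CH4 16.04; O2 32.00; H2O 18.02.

n(CH4) = 14.20 / 16.04 = 0.8853 mol
n(O2) = 93.48 / 32.00 = 2.921 mol
n/ν → CH4: 0.8853, O2: 1.461; CH4 is limiting.
n(H2O) = (2/1) × 0.8853 = 1.771 mol
mass = 1.771 × 18.02 = 31.91 g

31.9 g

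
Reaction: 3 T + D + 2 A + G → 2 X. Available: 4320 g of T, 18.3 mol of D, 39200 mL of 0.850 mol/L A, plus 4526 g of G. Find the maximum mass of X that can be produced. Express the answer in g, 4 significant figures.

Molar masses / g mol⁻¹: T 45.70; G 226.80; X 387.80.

12920 g

n(T) = 4320 / 45.70 = 94.53 mol
n(D) = 18.30 mol
n(A) = 0.850 × 39200/1000 = 33.32 mol
n(G) = 4526 / 226.80 = 19.96 mol
n/ν for T = 94.53/3 = 31.51
n/ν for D = 18.30/1 = 18.30
n/ν for A = 33.32/2 = 16.66
n/ν for G = 19.96/1 = 19.96
Smallest n/ν is A → limiting reagent.
n(X) = (2/2) × 33.32 = 33.32 mol
mass = 33.32 × 387.80 = 12920 g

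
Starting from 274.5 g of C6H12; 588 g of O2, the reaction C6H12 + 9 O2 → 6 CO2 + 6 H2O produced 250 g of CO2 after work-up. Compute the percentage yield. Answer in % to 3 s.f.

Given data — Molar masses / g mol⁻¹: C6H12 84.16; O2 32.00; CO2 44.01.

46.4 %

n(C6H12) = 274.5 / 84.16 = 3.262 mol
n(O2) = 588.0 / 32.00 = 18.38 mol
n/ν for C6H12 = 3.262/1 = 3.262
n/ν for O2 = 18.38/9 = 2.042
Smallest n/ν is O2 → limiting reagent.
theoretical n(CO2) = (6/9) × 18.38 = 12.25 mol → 539.1 g
% yield = 250 / 539.1 × 100 = 46.37 %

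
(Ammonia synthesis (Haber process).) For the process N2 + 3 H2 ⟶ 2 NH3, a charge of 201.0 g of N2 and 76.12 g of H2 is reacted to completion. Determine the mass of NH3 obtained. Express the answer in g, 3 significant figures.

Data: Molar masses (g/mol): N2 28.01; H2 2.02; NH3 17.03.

244 g

n(N2) = 201.0 / 28.01 = 7.176 mol
n(H2) = 76.12 / 2.02 = 37.68 mol
n/ν for N2 = 7.176/1 = 7.176
n/ν for H2 = 37.68/3 = 12.56
Smallest n/ν is N2 → limiting reagent.
n(NH3) = (2/1) × 7.176 = 14.35 mol
mass = 14.35 × 17.03 = 244.4 g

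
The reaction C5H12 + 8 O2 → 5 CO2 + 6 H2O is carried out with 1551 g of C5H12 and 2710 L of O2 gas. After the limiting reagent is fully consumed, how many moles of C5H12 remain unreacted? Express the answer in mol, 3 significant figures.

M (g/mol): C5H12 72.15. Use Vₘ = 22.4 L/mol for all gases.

n(C5H12) = 1551 / 72.15 = 21.50 mol
n(O2) = 2710 / 22.4 = 121.0 mol
n/ν for C5H12 = 21.50/1 = 21.50
n/ν for O2 = 121.0/8 = 15.13
Smallest n/ν is O2 → limiting reagent.
C5H12 consumed = (1/8) × 121.0 = 15.13 mol
C5H12 remaining = 21.50 − 15.13 = 6.370 mol

6.37 mol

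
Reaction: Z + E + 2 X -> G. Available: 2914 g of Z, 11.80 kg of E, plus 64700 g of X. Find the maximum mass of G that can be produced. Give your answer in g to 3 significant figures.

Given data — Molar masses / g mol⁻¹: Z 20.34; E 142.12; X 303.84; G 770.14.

63900 g

n(Z) = 2914 / 20.34 = 143.3 mol
n(E) = 11.80×1000 / 142.12 = 83.03 mol
n(X) = 64700 / 303.84 = 212.9 mol
n/ν for Z = 143.3/1 = 143.3
n/ν for E = 83.03/1 = 83.03
n/ν for X = 212.9/2 = 106.5
Smallest n/ν is E → limiting reagent.
n(G) = (1/1) × 83.03 = 83.03 mol
mass = 83.03 × 770.14 = 63940 g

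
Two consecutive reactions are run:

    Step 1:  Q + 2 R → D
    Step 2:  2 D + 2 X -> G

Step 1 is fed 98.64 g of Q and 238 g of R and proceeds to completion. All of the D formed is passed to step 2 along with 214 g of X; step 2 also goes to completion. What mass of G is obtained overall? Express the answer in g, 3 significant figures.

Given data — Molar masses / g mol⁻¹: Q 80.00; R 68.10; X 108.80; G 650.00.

401 g

Step 1:
n(Q) = 98.64 / 80.00 = 1.233 mol
n(R) = 238.0 / 68.10 = 3.495 mol
n/ν for Q = 1.233/1 = 1.233
n/ν for R = 3.495/2 = 1.748
Smallest n/ν is Q → limiting reagent.
n(D) produced = (1/1) × 1.233 = 1.233 mol
Step 2:
n(D) available = 1.233 mol
n(X) = 214.0 / 108.80 = 1.967 mol
n/ν for D = 1.233/2 = 0.6165
n/ν for X = 1.967/2 = 0.9835
Smallest n/ν is D → limiting reagent.
n(G) = (1/2) × 1.233 = 0.6165 mol
mass = 0.6165 × 650.00 = 400.7 g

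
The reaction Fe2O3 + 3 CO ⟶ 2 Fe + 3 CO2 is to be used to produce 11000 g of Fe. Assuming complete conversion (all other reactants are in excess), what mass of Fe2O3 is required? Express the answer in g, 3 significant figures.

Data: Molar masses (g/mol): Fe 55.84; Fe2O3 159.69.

15700 g

n(Fe) = 11000 / 55.84 = 197.0 mol
n(Fe2O3) = (1/2) × 197.0 = 98.50 mol
mass = 98.50 × 159.69 = 15730 g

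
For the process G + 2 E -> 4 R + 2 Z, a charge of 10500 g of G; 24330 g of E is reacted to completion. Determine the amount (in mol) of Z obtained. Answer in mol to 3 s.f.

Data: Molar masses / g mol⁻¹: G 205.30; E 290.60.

n(G) = 10500 / 205.30 = 51.14 mol
n(E) = 24330 / 290.60 = 83.72 mol
n/ν for G = 51.14/1 = 51.14
n/ν for E = 83.72/2 = 41.86
Smallest n/ν is E → limiting reagent.
n(Z) = (2/2) × 83.72 = 83.72 mol

83.7 mol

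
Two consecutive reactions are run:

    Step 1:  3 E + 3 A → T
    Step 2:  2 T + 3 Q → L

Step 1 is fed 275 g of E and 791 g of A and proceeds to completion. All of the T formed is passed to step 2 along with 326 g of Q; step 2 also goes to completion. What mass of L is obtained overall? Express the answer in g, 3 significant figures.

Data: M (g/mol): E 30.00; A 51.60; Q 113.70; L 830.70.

794 g

Step 1:
n(E) = 275.0 / 30.00 = 9.167 mol
n(A) = 791.0 / 51.60 = 15.33 mol
n/ν for E = 9.167/3 = 3.056
n/ν for A = 15.33/3 = 5.110
Smallest n/ν is E → limiting reagent.
n(T) produced = (1/3) × 9.167 = 3.056 mol
Step 2:
n(T) available = 3.056 mol
n(Q) = 326.0 / 113.70 = 2.867 mol
n/ν for T = 3.056/2 = 1.528
n/ν for Q = 2.867/3 = 0.9557
Smallest n/ν is Q → limiting reagent.
n(L) = (1/3) × 2.867 = 0.9557 mol
mass = 0.9557 × 830.70 = 793.9 g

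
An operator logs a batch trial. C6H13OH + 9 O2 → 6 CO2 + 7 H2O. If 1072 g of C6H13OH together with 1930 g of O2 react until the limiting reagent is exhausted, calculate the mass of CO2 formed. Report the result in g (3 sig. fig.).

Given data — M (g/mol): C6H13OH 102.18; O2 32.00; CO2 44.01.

1770 g

n(C6H13OH) = 1072 / 102.18 = 10.49 mol
n(O2) = 1930 / 32.00 = 60.31 mol
n/ν → C6H13OH: 10.49, O2: 6.701; O2 is limiting.
n(CO2) = (6/9) × 60.31 = 40.21 mol
mass = 40.21 × 44.01 = 1770 g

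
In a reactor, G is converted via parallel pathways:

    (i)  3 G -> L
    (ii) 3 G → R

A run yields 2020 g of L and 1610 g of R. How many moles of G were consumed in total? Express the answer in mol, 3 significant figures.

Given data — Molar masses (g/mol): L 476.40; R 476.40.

22.9 mol

n(L) = 2020 / 476.40 = 4.240 mol
n(R) = 1610 / 476.40 = 3.380 mol
n(G) via (i) = (3/1)×4.240 = 12.72 mol
n(G) via (ii) = (3/1)×3.380 = 10.14 mol
total n(G) = 12.72 + 10.14 = 22.86 mol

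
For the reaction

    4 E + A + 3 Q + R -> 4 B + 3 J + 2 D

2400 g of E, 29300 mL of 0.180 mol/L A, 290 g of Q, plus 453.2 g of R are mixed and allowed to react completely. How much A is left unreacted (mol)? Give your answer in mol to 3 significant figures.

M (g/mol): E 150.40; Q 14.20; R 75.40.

1.28 mol

n(E) = 2400 / 150.40 = 15.96 mol
n(A) = 0.180 × 29300/1000 = 5.274 mol
n(Q) = 290.0 / 14.20 = 20.42 mol
n(R) = 453.2 / 75.40 = 6.011 mol
n/ν for E = 15.96/4 = 3.990
n/ν for A = 5.274/1 = 5.274
n/ν for Q = 20.42/3 = 6.807
n/ν for R = 6.011/1 = 6.011
Smallest n/ν is E → limiting reagent.
A consumed = (1/4) × 15.96 = 3.990 mol
A remaining = 5.274 − 3.990 = 1.284 mol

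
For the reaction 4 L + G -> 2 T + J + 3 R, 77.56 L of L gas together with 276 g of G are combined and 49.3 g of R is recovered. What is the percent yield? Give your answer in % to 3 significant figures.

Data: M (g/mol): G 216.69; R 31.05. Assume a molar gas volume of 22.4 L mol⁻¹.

n(L) = 77.56 / 22.4 = 3.463 mol
n(G) = 276.0 / 216.69 = 1.274 mol
n/ν for L = 3.463/4 = 0.8658
n/ν for G = 1.274/1 = 1.274
Smallest n/ν is L → limiting reagent.
theoretical n(R) = (3/4) × 3.463 = 2.597 mol → 80.64 g
% yield = 49.3 / 80.64 × 100 = 61.14 %

61.1 %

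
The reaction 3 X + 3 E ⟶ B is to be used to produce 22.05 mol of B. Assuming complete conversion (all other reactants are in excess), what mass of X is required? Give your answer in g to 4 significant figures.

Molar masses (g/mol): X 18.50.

1224 g

n(B) = 22.05 mol
n(X) = (3/1) × 22.05 = 66.15 mol
mass = 66.15 × 18.50 = 1224 g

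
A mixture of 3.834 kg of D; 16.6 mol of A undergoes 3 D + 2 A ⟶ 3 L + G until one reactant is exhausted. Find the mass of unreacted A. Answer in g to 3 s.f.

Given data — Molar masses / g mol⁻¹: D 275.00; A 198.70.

1450 g

n(D) = 3.834×1000 / 275.00 = 13.94 mol
n(A) = 16.60 mol
n/ν for D = 13.94/3 = 4.647
n/ν for A = 16.60/2 = 8.300
Smallest n/ν is D → limiting reagent.
A consumed = (2/3) × 13.94 = 9.293 mol
A remaining = 16.60 − 9.293 = 7.307 mol
mass = 7.307 × 198.70 = 1452 g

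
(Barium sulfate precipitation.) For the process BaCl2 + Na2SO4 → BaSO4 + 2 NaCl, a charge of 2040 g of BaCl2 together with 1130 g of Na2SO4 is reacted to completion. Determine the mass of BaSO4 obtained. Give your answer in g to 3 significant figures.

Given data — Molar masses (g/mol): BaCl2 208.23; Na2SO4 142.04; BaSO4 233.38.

n(BaCl2) = 2040 / 208.23 = 9.797 mol
n(Na2SO4) = 1130 / 142.04 = 7.956 mol
n/ν → BaCl2: 9.797, Na2SO4: 7.956; Na2SO4 is limiting.
n(BaSO4) = (1/1) × 7.956 = 7.956 mol
mass = 7.956 × 233.38 = 1857 g

1860 g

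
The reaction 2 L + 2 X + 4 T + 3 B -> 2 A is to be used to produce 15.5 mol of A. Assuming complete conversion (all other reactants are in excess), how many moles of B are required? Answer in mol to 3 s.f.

n(A) = 15.50 mol
n(B) = (3/2) × 15.50 = 23.25 mol

23.3 mol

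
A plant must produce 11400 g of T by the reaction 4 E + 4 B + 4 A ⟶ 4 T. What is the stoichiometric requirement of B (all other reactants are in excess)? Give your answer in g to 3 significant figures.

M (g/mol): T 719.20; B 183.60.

2910 g

n(T) = 11400 / 719.20 = 15.85 mol
n(B) = (4/4) × 15.85 = 15.85 mol
mass = 15.85 × 183.60 = 2910 g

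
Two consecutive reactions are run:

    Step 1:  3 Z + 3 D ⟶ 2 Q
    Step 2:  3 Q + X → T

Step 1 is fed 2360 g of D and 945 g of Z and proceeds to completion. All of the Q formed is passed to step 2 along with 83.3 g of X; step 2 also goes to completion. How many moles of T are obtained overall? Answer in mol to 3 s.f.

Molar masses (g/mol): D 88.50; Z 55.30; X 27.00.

3.09 mol

Step 1:
n(D) = 2360 / 88.50 = 26.67 mol
n(Z) = 945.0 / 55.30 = 17.09 mol
n/ν for D = 26.67/3 = 8.890
n/ν for Z = 17.09/3 = 5.697
Smallest n/ν is Z → limiting reagent.
n(Q) produced = (2/3) × 17.09 = 11.39 mol
Step 2:
n(Q) available = 11.39 mol
n(X) = 83.30 / 27.00 = 3.085 mol
n/ν for Q = 11.39/3 = 3.797
n/ν for X = 3.085/1 = 3.085
Smallest n/ν is X → limiting reagent.
n(T) = (1/1) × 3.085 = 3.085 mol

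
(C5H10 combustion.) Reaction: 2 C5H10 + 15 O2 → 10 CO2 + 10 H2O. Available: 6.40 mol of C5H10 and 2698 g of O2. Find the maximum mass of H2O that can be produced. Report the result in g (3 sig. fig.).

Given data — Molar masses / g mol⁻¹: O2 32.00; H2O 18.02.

n(C5H10) = 6.400 mol
n(O2) = 2698 / 32.00 = 84.31 mol
n/ν for C5H10 = 6.400/2 = 3.200
n/ν for O2 = 84.31/15 = 5.621
Smallest n/ν is C5H10 → limiting reagent.
n(H2O) = (10/2) × 6.400 = 32.00 mol
mass = 32.00 × 18.02 = 576.6 g

577 g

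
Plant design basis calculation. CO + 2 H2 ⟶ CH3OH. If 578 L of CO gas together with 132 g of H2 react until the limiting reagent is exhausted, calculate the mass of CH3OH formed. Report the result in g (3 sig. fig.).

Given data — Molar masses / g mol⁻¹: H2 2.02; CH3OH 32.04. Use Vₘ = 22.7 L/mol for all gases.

816 g

n(CO) = 578.0 / 22.7 = 25.46 mol
n(H2) = 132.0 / 2.02 = 65.35 mol
n/ν → CO: 25.46, H2: 32.68; CO is limiting.
n(CH3OH) = (1/1) × 25.46 = 25.46 mol
mass = 25.46 × 32.04 = 815.7 g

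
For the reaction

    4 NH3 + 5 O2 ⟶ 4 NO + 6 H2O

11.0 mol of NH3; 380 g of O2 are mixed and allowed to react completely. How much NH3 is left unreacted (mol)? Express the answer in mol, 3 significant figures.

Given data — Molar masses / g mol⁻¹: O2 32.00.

1.50 mol

n(NH3) = 11.00 mol
n(O2) = 380.0 / 32.00 = 11.88 mol
n/ν → NH3: 2.750, O2: 2.376; O2 is limiting.
NH3 consumed = (4/5) × 11.88 = 9.504 mol
NH3 remaining = 11.00 − 9.504 = 1.496 mol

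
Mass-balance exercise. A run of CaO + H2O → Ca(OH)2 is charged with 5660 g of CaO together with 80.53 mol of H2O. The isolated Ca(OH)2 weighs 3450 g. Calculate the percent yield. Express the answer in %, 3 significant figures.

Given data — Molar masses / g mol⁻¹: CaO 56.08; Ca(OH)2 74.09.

57.8 %

n(CaO) = 5660 / 56.08 = 100.9 mol
n(H2O) = 80.53 mol
n/ν for CaO = 100.9/1 = 100.9
n/ν for H2O = 80.53/1 = 80.53
Smallest n/ν is H2O → limiting reagent.
theoretical n(Ca(OH)2) = (1/1) × 80.53 = 80.53 mol → 5966 g
% yield = 3450 / 5966 × 100 = 57.83 %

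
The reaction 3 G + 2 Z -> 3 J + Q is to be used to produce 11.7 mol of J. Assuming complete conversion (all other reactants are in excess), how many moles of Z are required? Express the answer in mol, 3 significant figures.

7.80 mol

n(J) = 11.70 mol
n(Z) = (2/3) × 11.70 = 7.800 mol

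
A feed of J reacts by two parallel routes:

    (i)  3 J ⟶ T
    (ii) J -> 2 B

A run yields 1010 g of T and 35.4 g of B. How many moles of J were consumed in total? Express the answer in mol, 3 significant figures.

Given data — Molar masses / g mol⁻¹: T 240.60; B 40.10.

13.0 mol

n(T) = 1010 / 240.60 = 4.198 mol
n(B) = 35.4 / 40.10 = 0.8828 mol
n(J) via (i) = (3/1)×4.198 = 12.59 mol
n(J) via (ii) = (1/2)×0.8828 = 0.4414 mol
total n(J) = 12.59 + 0.4414 = 13.03 mol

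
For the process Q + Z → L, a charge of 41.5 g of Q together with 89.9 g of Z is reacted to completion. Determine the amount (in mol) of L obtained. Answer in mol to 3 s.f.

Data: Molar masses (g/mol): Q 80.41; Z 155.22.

0.516 mol

n(Q) = 41.50 / 80.41 = 0.5161 mol
n(Z) = 89.90 / 155.22 = 0.5792 mol
n/ν for Q = 0.5161/1 = 0.5161
n/ν for Z = 0.5792/1 = 0.5792
Smallest n/ν is Q → limiting reagent.
n(L) = (1/1) × 0.5161 = 0.5161 mol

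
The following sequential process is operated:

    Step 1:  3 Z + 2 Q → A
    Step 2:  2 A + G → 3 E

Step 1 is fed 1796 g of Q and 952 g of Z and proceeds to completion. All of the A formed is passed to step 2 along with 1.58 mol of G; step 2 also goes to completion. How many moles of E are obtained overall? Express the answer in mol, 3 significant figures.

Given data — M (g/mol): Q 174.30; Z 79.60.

Step 1:
n(Q) = 1796 / 174.30 = 10.30 mol
n(Z) = 952.0 / 79.60 = 11.96 mol
n/ν for Q = 10.30/2 = 5.150
n/ν for Z = 11.96/3 = 3.987
Smallest n/ν is Z → limiting reagent.
n(A) produced = (1/3) × 11.96 = 3.987 mol
Step 2:
n(A) available = 3.987 mol
n(G) = 1.580 mol
n/ν for A = 3.987/2 = 1.994
n/ν for G = 1.580/1 = 1.580
Smallest n/ν is G → limiting reagent.
n(E) = (3/1) × 1.580 = 4.740 mol

4.74 mol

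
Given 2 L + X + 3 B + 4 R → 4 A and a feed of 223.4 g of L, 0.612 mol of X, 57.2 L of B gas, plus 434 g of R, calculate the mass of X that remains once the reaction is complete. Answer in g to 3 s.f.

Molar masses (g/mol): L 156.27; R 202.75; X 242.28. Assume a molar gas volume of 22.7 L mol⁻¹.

18.6 g

n(L) = 223.4 / 156.27 = 1.430 mol
n(X) = 0.6120 mol
n(B) = 57.20 / 22.7 = 2.520 mol
n(R) = 434.0 / 202.75 = 2.141 mol
n/ν for L = 1.430/2 = 0.7150
n/ν for X = 0.6120/1 = 0.6120
n/ν for B = 2.520/3 = 0.8400
n/ν for R = 2.141/4 = 0.5353
Smallest n/ν is R → limiting reagent.
X consumed = (1/4) × 2.141 = 0.5353 mol
X remaining = 0.6120 − 0.5353 = 0.07670 mol
mass = 0.07670 × 242.28 = 18.58 g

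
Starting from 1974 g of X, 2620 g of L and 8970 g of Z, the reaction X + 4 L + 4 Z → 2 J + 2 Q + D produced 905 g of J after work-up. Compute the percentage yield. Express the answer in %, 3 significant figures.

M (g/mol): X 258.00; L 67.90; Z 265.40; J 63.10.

93.7 %

n(X) = 1974 / 258.00 = 7.651 mol
n(L) = 2620 / 67.90 = 38.59 mol
n(Z) = 8970 / 265.40 = 33.80 mol
n/ν for X = 7.651/1 = 7.651
n/ν for L = 38.59/4 = 9.648
n/ν for Z = 33.80/4 = 8.450
Smallest n/ν is X → limiting reagent.
theoretical n(J) = (2/1) × 7.651 = 15.30 mol → 965.4 g
% yield = 905 / 965.4 × 100 = 93.74 %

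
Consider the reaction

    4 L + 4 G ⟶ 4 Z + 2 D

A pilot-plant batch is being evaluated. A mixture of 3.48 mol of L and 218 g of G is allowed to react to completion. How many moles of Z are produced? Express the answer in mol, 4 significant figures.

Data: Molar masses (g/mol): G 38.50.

n(L) = 3.480 mol
n(G) = 218.0 / 38.50 = 5.662 mol
n/ν for L = 3.480/4 = 0.8700
n/ν for G = 5.662/4 = 1.416
Smallest n/ν is L → limiting reagent.
n(Z) = (4/4) × 3.480 = 3.480 mol

3.480 mol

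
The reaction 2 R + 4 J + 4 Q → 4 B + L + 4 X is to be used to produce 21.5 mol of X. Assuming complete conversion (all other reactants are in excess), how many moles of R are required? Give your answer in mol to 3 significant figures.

10.8 mol

n(X) = 21.50 mol
n(R) = (2/4) × 21.50 = 10.75 mol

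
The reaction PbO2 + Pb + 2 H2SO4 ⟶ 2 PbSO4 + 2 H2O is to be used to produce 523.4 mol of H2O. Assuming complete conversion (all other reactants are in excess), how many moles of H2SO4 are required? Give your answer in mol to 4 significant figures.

n(H2O) = 523.4 mol
n(H2SO4) = (2/2) × 523.4 = 523.4 mol

523.4 mol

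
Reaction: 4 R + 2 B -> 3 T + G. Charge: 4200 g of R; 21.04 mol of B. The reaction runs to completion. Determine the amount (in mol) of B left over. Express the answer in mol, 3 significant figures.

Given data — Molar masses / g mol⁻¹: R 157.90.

n(R) = 4200 / 157.90 = 26.60 mol
n(B) = 21.04 mol
n/ν → R: 6.650, B: 10.52; R is limiting.
B consumed = (2/4) × 26.60 = 13.30 mol
B remaining = 21.04 − 13.30 = 7.740 mol

7.74 mol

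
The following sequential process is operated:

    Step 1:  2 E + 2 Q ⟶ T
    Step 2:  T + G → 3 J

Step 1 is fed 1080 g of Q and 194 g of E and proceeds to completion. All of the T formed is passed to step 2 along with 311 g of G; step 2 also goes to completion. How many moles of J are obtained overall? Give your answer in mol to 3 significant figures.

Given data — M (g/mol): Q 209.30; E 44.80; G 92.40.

6.50 mol

Step 1:
n(Q) = 1080 / 209.30 = 5.160 mol
n(E) = 194.0 / 44.80 = 4.330 mol
n/ν for Q = 5.160/2 = 2.580
n/ν for E = 4.330/2 = 2.165
Smallest n/ν is E → limiting reagent.
n(T) produced = (1/2) × 4.330 = 2.165 mol
Step 2:
n(T) available = 2.165 mol
n(G) = 311.0 / 92.40 = 3.366 mol
n/ν for T = 2.165/1 = 2.165
n/ν for G = 3.366/1 = 3.366
Smallest n/ν is T → limiting reagent.
n(J) = (3/1) × 2.165 = 6.495 mol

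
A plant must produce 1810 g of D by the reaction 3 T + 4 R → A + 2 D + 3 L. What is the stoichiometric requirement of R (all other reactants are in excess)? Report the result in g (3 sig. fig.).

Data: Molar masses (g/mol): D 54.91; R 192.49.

12700 g

n(D) = 1810 / 54.91 = 32.96 mol
n(R) = (4/2) × 32.96 = 65.92 mol
mass = 65.92 × 192.49 = 12690 g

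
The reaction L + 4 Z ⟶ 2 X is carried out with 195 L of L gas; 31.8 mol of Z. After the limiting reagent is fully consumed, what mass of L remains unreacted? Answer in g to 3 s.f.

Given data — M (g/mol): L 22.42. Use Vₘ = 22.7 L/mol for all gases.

14.4 g

n(L) = 195.0 / 22.7 = 8.590 mol
n(Z) = 31.80 mol
n/ν for L = 8.590/1 = 8.590
n/ν for Z = 31.80/4 = 7.950
Smallest n/ν is Z → limiting reagent.
L consumed = (1/4) × 31.80 = 7.950 mol
L remaining = 8.590 − 7.950 = 0.6400 mol
mass = 0.6400 × 22.42 = 14.35 g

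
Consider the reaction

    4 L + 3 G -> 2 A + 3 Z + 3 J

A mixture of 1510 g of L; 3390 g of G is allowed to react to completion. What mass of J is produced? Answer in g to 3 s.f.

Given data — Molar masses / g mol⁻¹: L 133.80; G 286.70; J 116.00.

982 g

n(L) = 1510 / 133.80 = 11.29 mol
n(G) = 3390 / 286.70 = 11.82 mol
n/ν for L = 11.29/4 = 2.823
n/ν for G = 11.82/3 = 3.940
Smallest n/ν is L → limiting reagent.
n(J) = (3/4) × 11.29 = 8.468 mol
mass = 8.468 × 116.00 = 982.3 g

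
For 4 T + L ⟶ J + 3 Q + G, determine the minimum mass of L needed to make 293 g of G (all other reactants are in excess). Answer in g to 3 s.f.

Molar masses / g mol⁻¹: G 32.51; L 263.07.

n(G) = 293 / 32.51 = 9.013 mol
n(L) = (1/1) × 9.013 = 9.013 mol
mass = 9.013 × 263.07 = 2371 g

2370 g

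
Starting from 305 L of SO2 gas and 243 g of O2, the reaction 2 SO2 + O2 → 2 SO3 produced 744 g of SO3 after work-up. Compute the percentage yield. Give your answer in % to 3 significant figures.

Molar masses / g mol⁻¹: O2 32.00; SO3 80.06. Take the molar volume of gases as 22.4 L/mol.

n(SO2) = 305.0 / 22.4 = 13.62 mol
n(O2) = 243.0 / 32.00 = 7.594 mol
n/ν for SO2 = 13.62/2 = 6.810
n/ν for O2 = 7.594/1 = 7.594
Smallest n/ν is SO2 → limiting reagent.
theoretical n(SO3) = (2/2) × 13.62 = 13.62 mol → 1090 g
% yield = 744 / 1090 × 100 = 68.26 %

68.3 %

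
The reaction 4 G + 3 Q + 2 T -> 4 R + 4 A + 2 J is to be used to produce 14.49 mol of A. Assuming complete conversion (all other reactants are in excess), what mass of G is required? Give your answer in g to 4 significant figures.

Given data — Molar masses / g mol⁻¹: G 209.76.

n(A) = 14.49 mol
n(G) = (4/4) × 14.49 = 14.49 mol
mass = 14.49 × 209.76 = 3039 g

3039 g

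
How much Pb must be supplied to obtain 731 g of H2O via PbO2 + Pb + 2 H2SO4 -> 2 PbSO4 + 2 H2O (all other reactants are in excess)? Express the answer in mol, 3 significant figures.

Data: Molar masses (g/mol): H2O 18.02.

n(H2O) = 731 / 18.02 = 40.57 mol
n(Pb) = (1/2) × 40.57 = 20.29 mol

20.3 mol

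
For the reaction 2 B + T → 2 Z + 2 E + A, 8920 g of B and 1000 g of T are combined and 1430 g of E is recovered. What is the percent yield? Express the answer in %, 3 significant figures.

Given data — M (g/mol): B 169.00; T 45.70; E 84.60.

38.6 %

n(B) = 8920 / 169.00 = 52.78 mol
n(T) = 1000 / 45.70 = 21.88 mol
n/ν for B = 52.78/2 = 26.39
n/ν for T = 21.88/1 = 21.88
Smallest n/ν is T → limiting reagent.
theoretical n(E) = (2/1) × 21.88 = 43.76 mol → 3702 g
% yield = 1430 / 3702 × 100 = 38.63 %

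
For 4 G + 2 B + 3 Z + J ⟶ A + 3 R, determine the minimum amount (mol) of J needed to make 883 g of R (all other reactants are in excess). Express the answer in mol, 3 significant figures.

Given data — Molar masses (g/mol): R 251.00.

n(R) = 883 / 251.00 = 3.518 mol
n(J) = (1/3) × 3.518 = 1.173 mol

1.17 mol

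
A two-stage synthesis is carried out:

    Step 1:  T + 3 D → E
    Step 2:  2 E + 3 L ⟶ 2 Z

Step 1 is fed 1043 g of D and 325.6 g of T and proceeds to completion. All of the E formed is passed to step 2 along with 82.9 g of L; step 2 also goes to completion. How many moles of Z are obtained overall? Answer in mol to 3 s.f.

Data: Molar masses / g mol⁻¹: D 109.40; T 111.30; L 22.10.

2.50 mol

Step 1:
n(D) = 1043 / 109.40 = 9.534 mol
n(T) = 325.6 / 111.30 = 2.925 mol
n/ν → D: 3.178, T: 2.925; T is limiting.
n(E) produced = (1/1) × 2.925 = 2.925 mol
Step 2:
n(E) available = 2.925 mol
n(L) = 82.90 / 22.10 = 3.751 mol
n/ν → E: 1.463, L: 1.250; L is limiting.
n(Z) = (2/3) × 3.751 = 2.501 mol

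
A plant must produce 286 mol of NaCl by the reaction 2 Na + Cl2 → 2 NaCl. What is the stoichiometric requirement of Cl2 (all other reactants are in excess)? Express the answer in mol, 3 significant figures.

n(NaCl) = 286.0 mol
n(Cl2) = (1/2) × 286.0 = 143.0 mol

143 mol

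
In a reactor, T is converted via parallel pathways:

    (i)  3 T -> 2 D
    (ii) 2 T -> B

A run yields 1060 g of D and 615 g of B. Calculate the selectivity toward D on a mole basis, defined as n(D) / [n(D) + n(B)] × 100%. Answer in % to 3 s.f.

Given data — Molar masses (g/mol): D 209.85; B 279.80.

n(D) = 1060 / 209.85 = 5.051 mol
n(B) = 615 / 279.80 = 2.198 mol
selectivity = 5.051/(5.051+2.198) × 100 = 69.68 %

69.7 %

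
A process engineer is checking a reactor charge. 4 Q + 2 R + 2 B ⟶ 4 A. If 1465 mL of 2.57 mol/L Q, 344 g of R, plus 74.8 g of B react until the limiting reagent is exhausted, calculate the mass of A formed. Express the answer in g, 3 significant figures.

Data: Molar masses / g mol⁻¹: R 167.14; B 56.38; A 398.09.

1060 g

n(Q) = 2.57 × 1465/1000 = 3.765 mol
n(R) = 344.0 / 167.14 = 2.058 mol
n(B) = 74.80 / 56.38 = 1.327 mol
n/ν for Q = 3.765/4 = 0.9413
n/ν for R = 2.058/2 = 1.029
n/ν for B = 1.327/2 = 0.6635
Smallest n/ν is B → limiting reagent.
n(A) = (4/2) × 1.327 = 2.654 mol
mass = 2.654 × 398.09 = 1057 g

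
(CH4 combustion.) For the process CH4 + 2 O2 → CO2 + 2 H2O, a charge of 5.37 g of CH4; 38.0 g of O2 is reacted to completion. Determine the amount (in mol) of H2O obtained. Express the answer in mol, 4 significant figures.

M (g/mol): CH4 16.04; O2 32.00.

0.6696 mol

n(CH4) = 5.370 / 16.04 = 0.3348 mol
n(O2) = 38.00 / 32.00 = 1.188 mol
n/ν for CH4 = 0.3348/1 = 0.3348
n/ν for O2 = 1.188/2 = 0.5940
Smallest n/ν is CH4 → limiting reagent.
n(H2O) = (2/1) × 0.3348 = 0.6696 mol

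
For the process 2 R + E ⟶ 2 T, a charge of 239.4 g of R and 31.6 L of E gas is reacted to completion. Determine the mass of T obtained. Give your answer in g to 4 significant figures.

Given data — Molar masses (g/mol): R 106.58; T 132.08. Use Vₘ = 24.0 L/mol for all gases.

296.7 g

n(R) = 239.4 / 106.58 = 2.246 mol
n(E) = 31.60 / 24.0 = 1.317 mol
n/ν for R = 2.246/2 = 1.123
n/ν for E = 1.317/1 = 1.317
Smallest n/ν is R → limiting reagent.
n(T) = (2/2) × 2.246 = 2.246 mol
mass = 2.246 × 132.08 = 296.7 g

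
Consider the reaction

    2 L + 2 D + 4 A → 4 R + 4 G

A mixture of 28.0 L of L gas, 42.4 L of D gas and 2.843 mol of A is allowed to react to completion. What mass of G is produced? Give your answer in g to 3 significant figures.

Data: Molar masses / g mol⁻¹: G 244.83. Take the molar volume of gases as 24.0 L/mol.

n(L) = 28.00 / 24.0 = 1.167 mol
n(D) = 42.40 / 24.0 = 1.767 mol
n(A) = 2.843 mol
n/ν for L = 1.167/2 = 0.5835
n/ν for D = 1.767/2 = 0.8835
n/ν for A = 2.843/4 = 0.7108
Smallest n/ν is L → limiting reagent.
n(G) = (4/2) × 1.167 = 2.334 mol
mass = 2.334 × 244.83 = 571.4 g

571 g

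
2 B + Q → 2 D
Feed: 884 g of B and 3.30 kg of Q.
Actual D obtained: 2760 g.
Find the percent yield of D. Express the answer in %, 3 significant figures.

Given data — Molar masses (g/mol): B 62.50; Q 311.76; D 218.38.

n(B) = 884.0 / 62.50 = 14.14 mol
n(Q) = 3.300×1000 / 311.76 = 10.59 mol
n/ν for B = 14.14/2 = 7.070
n/ν for Q = 10.59/1 = 10.59
Smallest n/ν is B → limiting reagent.
theoretical n(D) = (2/2) × 14.14 = 14.14 mol → 3088 g
% yield = 2760 / 3088 × 100 = 89.38 %

89.4 %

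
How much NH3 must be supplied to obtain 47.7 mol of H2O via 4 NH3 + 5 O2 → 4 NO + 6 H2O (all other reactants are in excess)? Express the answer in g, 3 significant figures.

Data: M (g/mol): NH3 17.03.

542 g

n(H2O) = 47.70 mol
n(NH3) = (4/6) × 47.70 = 31.80 mol
mass = 31.80 × 17.03 = 541.6 g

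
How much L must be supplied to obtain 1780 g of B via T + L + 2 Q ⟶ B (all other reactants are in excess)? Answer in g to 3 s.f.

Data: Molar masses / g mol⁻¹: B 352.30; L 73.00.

369 g

n(B) = 1780 / 352.30 = 5.053 mol
n(L) = (1/1) × 5.053 = 5.053 mol
mass = 5.053 × 73.00 = 368.9 g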